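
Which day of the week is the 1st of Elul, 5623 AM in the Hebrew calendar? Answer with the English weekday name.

Sunday

Equivalently 16 August 1863 Gregorian, JDN 2401734.
2401734 ≡ 6 (mod 7); counting from Monday = 0 gives Sunday.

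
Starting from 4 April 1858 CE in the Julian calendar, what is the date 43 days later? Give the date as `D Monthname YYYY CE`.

Counting 43 days forward from JDN 2399786 reaches JDN 2399829, which is 17 May 1858 CE.

17 May 1858 CE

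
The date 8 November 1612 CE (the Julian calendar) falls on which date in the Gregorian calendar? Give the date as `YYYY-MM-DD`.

1612-11-18

At this point the Julian calendar is 10 days behind the Gregorian.
8 November 1612 Julian + 10 days → 18 November 1612 Gregorian.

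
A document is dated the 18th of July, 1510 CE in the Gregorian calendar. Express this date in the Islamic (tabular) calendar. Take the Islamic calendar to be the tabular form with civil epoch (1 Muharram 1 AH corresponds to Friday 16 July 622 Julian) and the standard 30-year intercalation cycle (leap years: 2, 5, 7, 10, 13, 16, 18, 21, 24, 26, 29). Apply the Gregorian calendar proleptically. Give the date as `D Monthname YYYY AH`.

Both dates share Julian Day Number 2272774; in the tabular Islamic calendar that is 1 Rabi' al-Thani 916 AH.

1 Rabi' al-Thani 916 AH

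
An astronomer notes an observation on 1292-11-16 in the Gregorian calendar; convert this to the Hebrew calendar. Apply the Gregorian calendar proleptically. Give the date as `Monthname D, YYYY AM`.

Cheshvan 28, 5053 AM

Both dates share Julian Day Number 2193274; in the Hebrew calendar that is 28 Cheshvan 5053 AM.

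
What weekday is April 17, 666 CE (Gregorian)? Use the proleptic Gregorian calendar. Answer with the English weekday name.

JDN 1964418 mod 7 = 1, and JDN 0 was a Monday, so this is a Tuesday.

Tuesday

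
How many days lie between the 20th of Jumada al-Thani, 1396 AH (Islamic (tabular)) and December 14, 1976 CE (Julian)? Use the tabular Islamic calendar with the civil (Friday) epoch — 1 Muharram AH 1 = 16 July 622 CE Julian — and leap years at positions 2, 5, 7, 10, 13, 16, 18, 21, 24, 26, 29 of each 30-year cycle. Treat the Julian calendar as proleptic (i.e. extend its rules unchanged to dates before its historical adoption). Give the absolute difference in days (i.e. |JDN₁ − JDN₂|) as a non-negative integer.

First date → JDN 2442948; second date → JDN 2443140.
The interval is |2442948 − 2443140| = 192 days.

192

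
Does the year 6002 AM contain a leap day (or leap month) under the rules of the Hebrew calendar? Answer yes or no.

Hebrew year 6002 is year 17 of its 19-year Metonic cycle; leap years are at positions 3, 6, 8, 11, 14, 17, 19, so it is a leap year (13 months).

yes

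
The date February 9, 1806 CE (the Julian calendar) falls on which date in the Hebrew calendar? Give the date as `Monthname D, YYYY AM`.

Julian Day Number of the source date = 2380739.
Converting JDN 2380739 to the Hebrew calendar gives 3 Adar 5566 AM.

Adar 3, 5566 AM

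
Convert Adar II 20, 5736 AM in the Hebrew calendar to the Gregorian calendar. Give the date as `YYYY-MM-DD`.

Both dates share Julian Day Number 2442860; in the Gregorian calendar that is 22 March 1976 CE.

1976-03-22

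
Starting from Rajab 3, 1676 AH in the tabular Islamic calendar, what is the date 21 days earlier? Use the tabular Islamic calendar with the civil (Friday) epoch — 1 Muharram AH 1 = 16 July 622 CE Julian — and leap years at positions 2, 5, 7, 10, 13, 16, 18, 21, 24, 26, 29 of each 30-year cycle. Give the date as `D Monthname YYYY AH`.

Counting 21 days back from JDN 2542183 reaches JDN 2542162, which is 11 Jumada al-Thani 1676 AH.

11 Jumada al-Thani 1676 AH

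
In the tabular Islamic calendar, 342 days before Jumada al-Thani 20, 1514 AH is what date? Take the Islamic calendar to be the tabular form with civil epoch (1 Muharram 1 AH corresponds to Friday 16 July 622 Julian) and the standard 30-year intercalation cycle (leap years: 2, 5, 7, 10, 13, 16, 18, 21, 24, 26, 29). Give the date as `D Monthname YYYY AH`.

The starting date is JDN 2484764; 2484764 − 342 = 2484422.
JDN 2484422 corresponds to 4 Rajab 1513 AH.

4 Rajab 1513 AH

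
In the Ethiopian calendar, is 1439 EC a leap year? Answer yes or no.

1439 mod 4 = 3; in the Ethiopian calendar a year is leap when year mod 4 = 3, so it is a leap year.

yes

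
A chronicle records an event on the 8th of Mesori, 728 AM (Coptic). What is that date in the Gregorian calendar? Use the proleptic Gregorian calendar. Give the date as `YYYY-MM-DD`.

Julian Day Number of the source date = 2090904.
Converting JDN 2090904 to the Gregorian calendar gives 7 August 1012 CE.

1012-08-07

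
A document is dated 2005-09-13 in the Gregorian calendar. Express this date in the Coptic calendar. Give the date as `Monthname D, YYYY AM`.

Thout 3, 1722 AM

Julian Day Number of the source date = 2453627.
Converting JDN 2453627 to the Coptic calendar gives 3 Thout 1722 AM.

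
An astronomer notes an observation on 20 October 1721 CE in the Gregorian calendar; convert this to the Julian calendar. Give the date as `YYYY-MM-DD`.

At this point the Julian calendar is 11 days behind the Gregorian.
20 October 1721 Gregorian − 11 days → 9 October 1721 Julian.

1721-10-09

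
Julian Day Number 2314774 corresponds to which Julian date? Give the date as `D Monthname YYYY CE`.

4 July 1625 CE

The Gregorian equivalent of JDN 2314774 is 14 July 1625.
In the Julian calendar that day is 4 July 1625 CE.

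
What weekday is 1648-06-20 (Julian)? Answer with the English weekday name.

Equivalently 30 June 1648 Gregorian, JDN 2323161.
2323161 ≡ 1 (mod 7); counting from Monday = 0 gives Tuesday.

Tuesday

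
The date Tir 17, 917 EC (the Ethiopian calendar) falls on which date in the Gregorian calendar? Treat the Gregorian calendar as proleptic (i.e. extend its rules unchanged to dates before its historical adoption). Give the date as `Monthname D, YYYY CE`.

Julian Day Number of the source date = 2058926.
Converting JDN 2058926 to the Gregorian calendar gives 17 January 925 CE.

January 17, 925 CE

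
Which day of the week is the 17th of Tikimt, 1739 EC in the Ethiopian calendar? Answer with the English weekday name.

In the Gregorian calendar this is 25 October 1746 (JDN 2359071).
2359071 ≡ 1 (mod 7); counting from Monday = 0 gives Tuesday.

Tuesday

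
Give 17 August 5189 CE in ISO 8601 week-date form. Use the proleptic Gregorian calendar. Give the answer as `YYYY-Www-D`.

The weekday is Thursday (ISO weekday 4).
That Thursday belongs to ISO week 33 of ISO year 5189.

5189-W33-4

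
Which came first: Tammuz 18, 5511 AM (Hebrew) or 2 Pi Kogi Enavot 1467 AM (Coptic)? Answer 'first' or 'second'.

first

Converting both to JDN: 2360791 vs 2360847; the smaller is the first.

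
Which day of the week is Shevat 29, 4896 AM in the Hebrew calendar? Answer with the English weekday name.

Monday

This is JDN 2136015 (10 February 1136 Gregorian).
Since JDN mod 7 = 0 (0 = Monday), the day is Monday.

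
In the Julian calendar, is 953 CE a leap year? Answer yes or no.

no

953 mod 4 = 1, so it is a common year in the Julian calendar.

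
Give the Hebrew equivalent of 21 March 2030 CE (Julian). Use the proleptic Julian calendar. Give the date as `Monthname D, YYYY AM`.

Adar II 29, 5790 AM

Both dates share Julian Day Number 2462595; in the Hebrew calendar that is 29 Adar II 5790 AM.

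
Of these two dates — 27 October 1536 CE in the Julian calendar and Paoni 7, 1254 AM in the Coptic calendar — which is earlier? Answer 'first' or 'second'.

First date → JDN 2282382; second date → JDN 2282964.
JDN 2282382 < JDN 2282964, so the first date is earlier.

first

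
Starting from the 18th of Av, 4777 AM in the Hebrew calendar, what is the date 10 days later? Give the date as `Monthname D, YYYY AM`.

Av 28, 4777 AM

The starting date is JDN 2092742; 2092742 + 10 = 2092752.
JDN 2092752 corresponds to Av 28, 4777 AM.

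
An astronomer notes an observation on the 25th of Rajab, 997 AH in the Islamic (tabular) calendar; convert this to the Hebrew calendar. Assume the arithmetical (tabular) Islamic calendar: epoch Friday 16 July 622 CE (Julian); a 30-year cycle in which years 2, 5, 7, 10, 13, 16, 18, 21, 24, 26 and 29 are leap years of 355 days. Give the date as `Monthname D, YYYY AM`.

Both dates share Julian Day Number 2301590; in the Hebrew calendar that is 25 Sivan 5349 AM.

Sivan 25, 5349 AM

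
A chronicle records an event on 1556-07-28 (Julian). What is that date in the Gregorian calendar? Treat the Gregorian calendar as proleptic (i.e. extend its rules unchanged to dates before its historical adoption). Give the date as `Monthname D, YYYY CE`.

August 7, 1556 CE

At this point the Julian calendar is 10 days behind the Gregorian.
28 July 1556 Julian + 10 days → 7 August 1556 Gregorian.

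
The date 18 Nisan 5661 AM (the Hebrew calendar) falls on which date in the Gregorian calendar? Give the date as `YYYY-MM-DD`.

1901-04-07

Both dates share Julian Day Number 2415482; in the Gregorian calendar that is 7 April 1901 CE.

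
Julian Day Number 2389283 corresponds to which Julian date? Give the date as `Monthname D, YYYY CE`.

JDN 2389283 is 14 July 1829 in the Gregorian calendar.
In the Julian calendar that day is July 2, 1829 CE.

July 2, 1829 CE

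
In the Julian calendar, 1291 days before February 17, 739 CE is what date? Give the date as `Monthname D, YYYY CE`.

JDN of February 17, 739 CE = 1991025.
1991025 − 1291 = 1989734.
JDN 1989734 in the Julian calendar is August 6, 735 CE.

August 6, 735 CE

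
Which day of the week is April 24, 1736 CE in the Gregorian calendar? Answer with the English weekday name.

2355235 ≡ 1 (mod 7); counting from Monday = 0 gives Tuesday.

Tuesday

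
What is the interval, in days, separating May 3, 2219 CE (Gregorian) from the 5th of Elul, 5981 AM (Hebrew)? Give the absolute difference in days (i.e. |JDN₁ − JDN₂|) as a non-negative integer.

First date → JDN 2531655; second date → JDN 2532499.
The interval is |2531655 − 2532499| = 844 days.

844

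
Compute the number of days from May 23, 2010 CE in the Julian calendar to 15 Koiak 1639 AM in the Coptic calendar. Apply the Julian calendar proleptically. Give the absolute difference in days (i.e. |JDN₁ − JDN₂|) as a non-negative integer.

First date → JDN 2455353; second date → JDN 2423413.
The interval is |2455353 − 2423413| = 31940 days.

31940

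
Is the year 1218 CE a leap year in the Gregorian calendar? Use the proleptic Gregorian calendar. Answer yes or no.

no

1218 is not divisible by 4, so it is a common year.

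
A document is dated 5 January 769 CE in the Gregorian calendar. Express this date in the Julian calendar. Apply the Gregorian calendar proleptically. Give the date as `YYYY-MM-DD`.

For dates in this range the Gregorian date is 4 days ahead of the Julian.
5 January 769 Gregorian − 4 days → 1 January 769 Julian.

0769-01-01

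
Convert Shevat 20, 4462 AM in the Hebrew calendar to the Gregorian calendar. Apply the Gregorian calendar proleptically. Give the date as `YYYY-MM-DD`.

Both dates share Julian Day Number 1977486; in the Gregorian calendar that is 27 January 702 CE.

0702-01-27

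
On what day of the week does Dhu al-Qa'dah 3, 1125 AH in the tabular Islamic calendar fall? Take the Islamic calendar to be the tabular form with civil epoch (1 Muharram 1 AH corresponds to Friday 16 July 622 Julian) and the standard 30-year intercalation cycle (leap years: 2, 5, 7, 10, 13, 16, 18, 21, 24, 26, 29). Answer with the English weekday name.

Tuesday

Equivalently 21 November 1713 Gregorian, JDN 2347045.
2347045 ≡ 1 (mod 7); counting from Monday = 0 gives Tuesday.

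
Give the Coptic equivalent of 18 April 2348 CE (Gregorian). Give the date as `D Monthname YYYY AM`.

Julian Day Number of the source date = 2578757.
Converting JDN 2578757 to the Coptic calendar gives 7 Parmouti 2064 AM.

7 Parmouti 2064 AM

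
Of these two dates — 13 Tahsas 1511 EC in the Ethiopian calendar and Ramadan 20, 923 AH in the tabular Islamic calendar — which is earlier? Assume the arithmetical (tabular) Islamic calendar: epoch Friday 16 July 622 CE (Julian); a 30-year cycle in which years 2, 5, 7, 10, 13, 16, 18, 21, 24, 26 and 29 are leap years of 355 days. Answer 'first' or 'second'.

second

The two dates have Julian Day Numbers 2275850 and 2275421 respectively.
Since 2275421 < 2275850, the second date comes first.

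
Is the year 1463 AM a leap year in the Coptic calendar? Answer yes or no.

yes

1463 mod 4 = 3; in the Coptic calendar a year is leap when year mod 4 = 3, so it is a leap year.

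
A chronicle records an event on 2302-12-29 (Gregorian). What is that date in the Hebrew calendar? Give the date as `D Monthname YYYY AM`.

7 Tevet 6063 AM

Julian Day Number of the source date = 2562210.
Converting JDN 2562210 to the Hebrew calendar gives 7 Tevet 6063 AM.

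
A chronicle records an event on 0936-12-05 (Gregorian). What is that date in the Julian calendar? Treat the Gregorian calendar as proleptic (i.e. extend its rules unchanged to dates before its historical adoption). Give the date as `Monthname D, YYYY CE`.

The Julian–Gregorian offset here is 5 days (Julian trailing).
5 December 936 Gregorian − 5 days → 30 November 936 Julian.

November 30, 936 CE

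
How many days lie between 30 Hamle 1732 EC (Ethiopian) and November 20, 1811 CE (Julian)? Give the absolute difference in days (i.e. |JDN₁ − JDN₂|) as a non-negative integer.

JDN of the first date = 2356798.
JDN of the second date = 2382849.
|2382849 − 2356798| = 26051.

26051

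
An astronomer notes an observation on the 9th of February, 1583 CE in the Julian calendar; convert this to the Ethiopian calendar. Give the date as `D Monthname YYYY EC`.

15 Yekatit 1575 EC

The source date corresponds to 19 February 1583 in the Gregorian calendar (JDN 2299288).
That day falls on 15 Yekatit 1575 EC in the Ethiopian calendar.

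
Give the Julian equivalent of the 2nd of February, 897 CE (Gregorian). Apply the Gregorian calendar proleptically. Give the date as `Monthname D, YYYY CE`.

January 29, 897 CE

At this point the Julian calendar is 4 days behind the Gregorian.
2 February 897 Gregorian − 4 days → 29 January 897 Julian.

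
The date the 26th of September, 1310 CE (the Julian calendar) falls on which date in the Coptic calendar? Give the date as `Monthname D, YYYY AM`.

Thout 29, 1027 AM

Both dates share Julian Day Number 2199804; in the Coptic calendar that is 29 Thout 1027 AM.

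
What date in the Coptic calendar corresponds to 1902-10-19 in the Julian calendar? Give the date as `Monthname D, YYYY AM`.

Both dates share Julian Day Number 2416055; in the Coptic calendar that is 22 Paopi 1619 AM.

Paopi 22, 1619 AM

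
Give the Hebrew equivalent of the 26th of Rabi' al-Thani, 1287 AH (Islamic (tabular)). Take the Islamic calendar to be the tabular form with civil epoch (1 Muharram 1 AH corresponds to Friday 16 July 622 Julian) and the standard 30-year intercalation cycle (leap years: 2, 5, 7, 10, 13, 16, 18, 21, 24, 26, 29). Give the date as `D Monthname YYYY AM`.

Both dates share Julian Day Number 2404270; in the Hebrew calendar that is 27 Tammuz 5630 AM.

27 Tammuz 5630 AM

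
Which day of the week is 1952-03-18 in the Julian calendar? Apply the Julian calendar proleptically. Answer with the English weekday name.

Monday

This is JDN 2434103 (31 March 1952 Gregorian).
JDN 2434103 mod 7 = 0, and JDN 0 was a Monday, so this is a Monday.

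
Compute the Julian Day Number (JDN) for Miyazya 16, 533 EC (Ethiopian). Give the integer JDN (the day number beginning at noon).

In the proleptic Gregorian calendar the same day is 13 April 541.
JDN 2299161 is 15 October 1582 CE (Gregorian); the target day is −380402 days from there, so JDN = 1918759.

1918759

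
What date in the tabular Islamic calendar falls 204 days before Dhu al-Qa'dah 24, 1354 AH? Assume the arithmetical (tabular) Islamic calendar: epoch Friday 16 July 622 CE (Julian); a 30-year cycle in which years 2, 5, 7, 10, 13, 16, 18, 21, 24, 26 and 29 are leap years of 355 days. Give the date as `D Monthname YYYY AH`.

JDN of Dhu al-Qa'dah 24, 1354 AH = 2428216.
2428216 − 204 = 2428012.
JDN 2428012 in the tabular Islamic calendar is 26 Rabi' al-Thani 1354 AH.

26 Rabi' al-Thani 1354 AH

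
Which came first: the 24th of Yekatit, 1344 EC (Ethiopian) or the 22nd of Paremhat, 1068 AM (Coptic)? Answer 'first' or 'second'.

Converting both to JDN: 2214925 vs 2214953; the smaller is the first.

first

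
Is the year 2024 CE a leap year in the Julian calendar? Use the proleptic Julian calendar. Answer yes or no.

yes

2024 mod 4 = 0, so it is a leap year in the Julian calendar.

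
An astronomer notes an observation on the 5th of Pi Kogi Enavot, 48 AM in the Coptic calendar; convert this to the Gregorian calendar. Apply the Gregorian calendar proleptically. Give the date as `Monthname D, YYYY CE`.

August 29, 332 CE

Julian Day Number of the source date = 1842561.
Converting JDN 1842561 to the Gregorian calendar gives 29 August 332 CE.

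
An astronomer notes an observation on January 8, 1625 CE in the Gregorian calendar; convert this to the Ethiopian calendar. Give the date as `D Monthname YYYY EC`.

Both dates share Julian Day Number 2314587; in the Ethiopian calendar that is 3 Tir 1617 EC.

3 Tir 1617 EC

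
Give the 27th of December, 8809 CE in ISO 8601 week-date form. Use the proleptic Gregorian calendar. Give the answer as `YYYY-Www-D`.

8809-W52-7

The weekday is Sunday (ISO weekday 7).
That Sunday belongs to ISO week 52 of ISO year 8809.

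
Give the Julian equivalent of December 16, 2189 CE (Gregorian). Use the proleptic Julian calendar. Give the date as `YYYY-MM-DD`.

2189-12-02

At this point the Julian calendar is 14 days behind the Gregorian.
16 December 2189 Gregorian − 14 days → 2 December 2189 Julian.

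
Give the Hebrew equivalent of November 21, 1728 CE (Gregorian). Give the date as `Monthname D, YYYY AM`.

Both dates share Julian Day Number 2352524; in the Hebrew calendar that is 19 Kislev 5489 AM.

Kislev 19, 5489 AM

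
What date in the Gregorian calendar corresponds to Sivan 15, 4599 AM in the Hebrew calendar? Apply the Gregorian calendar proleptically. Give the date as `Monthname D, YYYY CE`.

June 5, 839 CE

Julian Day Number of the source date = 2027654.
Converting JDN 2027654 to the Gregorian calendar gives 5 June 839 CE.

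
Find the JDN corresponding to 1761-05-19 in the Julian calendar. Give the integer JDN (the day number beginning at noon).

In the Gregorian calendar the same day is 30 May 1761.
JDN 2451545 is 1 January 2000 CE (Gregorian); the target day is −87143 days from there, so JDN = 2364402.

2364402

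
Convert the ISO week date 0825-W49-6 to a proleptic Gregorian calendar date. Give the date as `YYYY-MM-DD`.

ISO week 1 of 825 is the week containing the first Thursday of 825.
Week 49, day 6 (Saturday) lands on 0825-12-06.

0825-12-06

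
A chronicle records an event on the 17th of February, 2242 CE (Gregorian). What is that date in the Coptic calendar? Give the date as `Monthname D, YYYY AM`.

Julian Day Number of the source date = 2539981.
Converting JDN 2539981 to the Coptic calendar gives 8 Meshir 1958 AM.

Meshir 8, 1958 AM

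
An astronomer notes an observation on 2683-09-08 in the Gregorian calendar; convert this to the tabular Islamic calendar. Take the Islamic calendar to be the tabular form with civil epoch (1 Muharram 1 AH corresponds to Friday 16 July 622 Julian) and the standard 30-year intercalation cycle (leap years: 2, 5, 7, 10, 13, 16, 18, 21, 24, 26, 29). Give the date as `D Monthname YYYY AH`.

Julian Day Number of the source date = 2701256.
Converting JDN 2701256 to the tabular Islamic calendar gives 24 Jumada al-Awwal 2125 AH.

24 Jumada al-Awwal 2125 AH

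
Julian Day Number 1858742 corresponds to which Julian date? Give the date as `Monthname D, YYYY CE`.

JDN 1858742 is 17 December 376 in the proleptic Gregorian calendar.
In the Julian calendar that day is December 16, 376 CE.

December 16, 376 CE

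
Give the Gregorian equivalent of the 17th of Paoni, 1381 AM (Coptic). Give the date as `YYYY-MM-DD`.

1665-06-21

Julian Day Number of the source date = 2329361.
Converting JDN 2329361 to the Gregorian calendar gives 21 June 1665 CE.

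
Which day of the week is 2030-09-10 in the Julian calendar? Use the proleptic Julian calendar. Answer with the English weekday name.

Equivalently 23 September 2030 Gregorian, JDN 2462768.
2462768 ≡ 0 (mod 7); counting from Monday = 0 gives Monday.

Monday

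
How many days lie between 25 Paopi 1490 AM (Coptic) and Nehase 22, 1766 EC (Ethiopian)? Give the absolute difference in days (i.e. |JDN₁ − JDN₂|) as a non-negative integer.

JDN of the first date = 2368941.
JDN of the second date = 2369238.
|2369238 − 2368941| = 297.

297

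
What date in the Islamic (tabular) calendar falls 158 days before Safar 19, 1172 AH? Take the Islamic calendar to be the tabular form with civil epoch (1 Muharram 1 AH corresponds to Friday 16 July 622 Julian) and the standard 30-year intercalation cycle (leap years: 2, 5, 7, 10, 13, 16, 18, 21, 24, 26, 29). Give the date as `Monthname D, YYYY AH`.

Ramadan 9, 1171 AH

JDN of Safar 19, 1172 AH = 2363451.
2363451 − 158 = 2363293.
JDN 2363293 in the tabular Islamic calendar is Ramadan 9, 1171 AH.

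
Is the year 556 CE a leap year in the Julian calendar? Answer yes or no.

556 mod 4 = 0, so it is a leap year in the Julian calendar.

yes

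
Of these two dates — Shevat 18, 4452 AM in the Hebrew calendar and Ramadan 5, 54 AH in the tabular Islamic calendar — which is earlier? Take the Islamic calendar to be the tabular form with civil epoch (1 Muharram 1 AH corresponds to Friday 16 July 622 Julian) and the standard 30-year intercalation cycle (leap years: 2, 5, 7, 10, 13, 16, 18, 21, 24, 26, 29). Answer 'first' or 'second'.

second

The two dates have Julian Day Numbers 1973822 and 1967461 respectively.
Since 1967461 < 1973822, the second date comes first.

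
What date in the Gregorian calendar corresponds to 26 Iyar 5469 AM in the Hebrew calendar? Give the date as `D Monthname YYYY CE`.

6 May 1709 CE

Both dates share Julian Day Number 2345385; in the Gregorian calendar that is 6 May 1709 CE.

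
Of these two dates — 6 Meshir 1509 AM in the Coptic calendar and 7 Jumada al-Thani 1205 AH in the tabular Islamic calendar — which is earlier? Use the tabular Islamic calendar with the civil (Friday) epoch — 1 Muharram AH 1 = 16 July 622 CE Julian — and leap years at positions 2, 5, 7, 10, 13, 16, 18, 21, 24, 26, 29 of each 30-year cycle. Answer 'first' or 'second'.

second

First date → JDN 2375982; second date → JDN 2375251.
JDN 2375251 < JDN 2375982, so the second date is earlier.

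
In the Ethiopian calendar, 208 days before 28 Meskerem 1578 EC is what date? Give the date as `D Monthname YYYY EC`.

The starting date is JDN 2300247; 2300247 − 208 = 2300039.
JDN 2300039 corresponds to 5 Megabit 1577 EC.

5 Megabit 1577 EC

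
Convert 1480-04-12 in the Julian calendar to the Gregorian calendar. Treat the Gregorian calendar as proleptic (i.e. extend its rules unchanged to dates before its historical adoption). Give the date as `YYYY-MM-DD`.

For dates in this range the Gregorian date is 9 days ahead of the Julian.
12 April 1480 Julian + 9 days → 21 April 1480 Gregorian.

1480-04-21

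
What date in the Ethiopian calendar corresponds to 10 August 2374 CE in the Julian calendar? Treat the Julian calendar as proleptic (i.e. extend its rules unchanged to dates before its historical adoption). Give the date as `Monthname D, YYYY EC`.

Nehase 17, 2366 EC

Julian Day Number of the source date = 2588383.
Converting JDN 2588383 to the Ethiopian calendar gives 17 Nehase 2366 EC.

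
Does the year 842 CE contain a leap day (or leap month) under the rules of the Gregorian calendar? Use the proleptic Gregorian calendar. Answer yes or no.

no

842 is not divisible by 4, so it is a common year.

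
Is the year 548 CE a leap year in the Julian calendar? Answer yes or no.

548 mod 4 = 0, so it is a leap year in the Julian calendar.

yes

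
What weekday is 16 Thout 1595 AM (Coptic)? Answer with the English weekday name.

In the Gregorian calendar this is 25 September 1878 (JDN 2407253).
Since JDN mod 7 = 2 (0 = Monday), the day is Wednesday.

Wednesday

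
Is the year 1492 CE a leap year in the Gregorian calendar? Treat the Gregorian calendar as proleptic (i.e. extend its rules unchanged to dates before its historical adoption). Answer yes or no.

1492 is divisible by 4 and not by 100, so it is a leap year.

yes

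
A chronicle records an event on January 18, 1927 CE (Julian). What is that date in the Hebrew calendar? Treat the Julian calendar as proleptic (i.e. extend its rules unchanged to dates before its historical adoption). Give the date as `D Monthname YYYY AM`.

28 Shevat 5687 AM

The source date corresponds to 31 January 1927 in the Gregorian calendar (JDN 2424912).
That day falls on 28 Shevat 5687 AM in the Hebrew calendar.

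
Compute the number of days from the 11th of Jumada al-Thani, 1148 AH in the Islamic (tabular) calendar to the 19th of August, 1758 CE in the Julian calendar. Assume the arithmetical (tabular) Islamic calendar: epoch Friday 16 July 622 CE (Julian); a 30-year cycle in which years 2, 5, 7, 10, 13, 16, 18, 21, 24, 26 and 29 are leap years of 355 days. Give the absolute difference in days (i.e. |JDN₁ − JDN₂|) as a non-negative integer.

First date → JDN 2355057; second date → JDN 2363398.
The interval is |2355057 − 2363398| = 8341 days.

8341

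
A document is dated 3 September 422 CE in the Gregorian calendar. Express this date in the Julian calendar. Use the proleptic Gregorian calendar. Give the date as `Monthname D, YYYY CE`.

September 2, 422 CE

For dates in this range the Gregorian date is 1 day ahead of the Julian.
3 September 422 Gregorian − 1 day → 2 September 422 Julian.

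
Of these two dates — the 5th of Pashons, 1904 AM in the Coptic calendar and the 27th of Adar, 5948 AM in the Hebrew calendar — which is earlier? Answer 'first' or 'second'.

second

The two dates have Julian Day Numbers 2520345 and 2520296 respectively.
Since 2520296 < 2520345, the second date comes first.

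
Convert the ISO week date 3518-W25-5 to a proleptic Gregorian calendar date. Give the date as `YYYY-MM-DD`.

ISO week 1 of 3518 is the week containing the first Thursday of 3518.
Week 25, day 5 (Friday) lands on 3518-06-21.

3518-06-21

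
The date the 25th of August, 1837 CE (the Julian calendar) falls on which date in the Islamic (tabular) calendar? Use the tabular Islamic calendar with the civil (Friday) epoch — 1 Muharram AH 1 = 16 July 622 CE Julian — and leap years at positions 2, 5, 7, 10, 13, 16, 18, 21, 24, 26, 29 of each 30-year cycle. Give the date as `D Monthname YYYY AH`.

The source date corresponds to 6 September 1837 in the Gregorian calendar (JDN 2392259).
That day falls on 5 Jumada al-Thani 1253 AH in the tabular Islamic calendar.

5 Jumada al-Thani 1253 AH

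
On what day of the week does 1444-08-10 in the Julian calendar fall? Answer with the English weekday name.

Equivalently 19 August 1444 Gregorian, JDN 2248701.
2248701 ≡ 0 (mod 7); counting from Monday = 0 gives Monday.

Monday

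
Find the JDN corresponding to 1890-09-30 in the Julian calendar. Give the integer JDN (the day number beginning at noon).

2411653

In the Gregorian calendar the same day is 12 October 1890.
JDN 2299161 is 15 October 1582 CE (Gregorian); the target day is +112492 days from there, so JDN = 2411653.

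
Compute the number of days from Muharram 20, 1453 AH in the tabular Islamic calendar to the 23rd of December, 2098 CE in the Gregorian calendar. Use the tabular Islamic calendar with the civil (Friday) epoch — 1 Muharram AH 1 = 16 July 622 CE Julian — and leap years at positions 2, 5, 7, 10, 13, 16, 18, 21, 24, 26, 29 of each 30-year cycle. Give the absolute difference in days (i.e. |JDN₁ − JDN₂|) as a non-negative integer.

JDN of the first date = 2462999.
JDN of the second date = 2487696.
|2487696 − 2462999| = 24697.

24697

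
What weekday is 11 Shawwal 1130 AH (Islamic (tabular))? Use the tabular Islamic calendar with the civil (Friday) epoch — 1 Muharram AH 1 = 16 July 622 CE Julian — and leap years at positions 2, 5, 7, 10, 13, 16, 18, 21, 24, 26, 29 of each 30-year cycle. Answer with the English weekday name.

Equivalently 7 September 1718 Gregorian, JDN 2348796.
2348796 ≡ 2 (mod 7); counting from Monday = 0 gives Wednesday.

Wednesday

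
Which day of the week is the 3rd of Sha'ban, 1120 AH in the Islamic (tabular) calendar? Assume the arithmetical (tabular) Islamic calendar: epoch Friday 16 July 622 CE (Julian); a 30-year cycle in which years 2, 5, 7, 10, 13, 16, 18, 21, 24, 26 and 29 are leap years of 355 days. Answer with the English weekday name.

This is JDN 2345185 (18 October 1708 Gregorian).
JDN 2345185 mod 7 = 3, and JDN 0 was a Monday, so this is a Thursday.

Thursday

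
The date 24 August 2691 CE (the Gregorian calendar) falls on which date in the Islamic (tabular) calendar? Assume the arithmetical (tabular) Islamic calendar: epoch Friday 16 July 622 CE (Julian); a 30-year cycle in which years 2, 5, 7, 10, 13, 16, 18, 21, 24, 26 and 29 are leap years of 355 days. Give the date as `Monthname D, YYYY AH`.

Both dates share Julian Day Number 2704163; in the tabular Islamic calendar that is 7 Sha'ban 2133 AH.

Sha'ban 7, 2133 AH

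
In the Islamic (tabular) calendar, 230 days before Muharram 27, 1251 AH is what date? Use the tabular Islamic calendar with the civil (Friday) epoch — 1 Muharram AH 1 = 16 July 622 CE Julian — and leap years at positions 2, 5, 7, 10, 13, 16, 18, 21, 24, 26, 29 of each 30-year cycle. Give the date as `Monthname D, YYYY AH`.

Jumada al-Thani 3, 1250 AH

Counting 230 days back from JDN 2391424 reaches JDN 2391194, which is Jumada al-Thani 3, 1250 AH.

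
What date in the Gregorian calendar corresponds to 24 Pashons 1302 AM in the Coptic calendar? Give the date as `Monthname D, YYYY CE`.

May 29, 1586 CE

Julian Day Number of the source date = 2300483.
Converting JDN 2300483 to the Gregorian calendar gives 29 May 1586 CE.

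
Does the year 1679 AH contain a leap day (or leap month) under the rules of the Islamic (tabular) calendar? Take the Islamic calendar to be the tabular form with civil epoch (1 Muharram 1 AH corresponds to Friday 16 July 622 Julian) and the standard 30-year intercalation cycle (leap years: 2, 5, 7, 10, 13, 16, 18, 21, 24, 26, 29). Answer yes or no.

Year 1679 AH is year 29 of its 30-year cycle; leap positions are 2, 5, 7, 10, 13, 16, 18, 21, 24, 26, 29, so it is a leap year (355 days).

yes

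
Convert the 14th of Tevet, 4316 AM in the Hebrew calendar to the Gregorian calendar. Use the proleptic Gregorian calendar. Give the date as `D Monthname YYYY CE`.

16 December 555 CE

Both dates share Julian Day Number 1924119; in the Gregorian calendar that is 16 December 555 CE.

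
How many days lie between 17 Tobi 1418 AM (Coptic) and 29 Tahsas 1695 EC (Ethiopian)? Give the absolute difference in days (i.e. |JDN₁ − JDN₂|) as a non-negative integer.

First date → JDN 2342725; second date → JDN 2343072.
The interval is |2342725 − 2343072| = 347 days.

347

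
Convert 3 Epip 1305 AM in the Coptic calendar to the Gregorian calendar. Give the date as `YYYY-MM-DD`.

1589-07-07

Julian Day Number of the source date = 2301618.
Converting JDN 2301618 to the Gregorian calendar gives 7 July 1589 CE.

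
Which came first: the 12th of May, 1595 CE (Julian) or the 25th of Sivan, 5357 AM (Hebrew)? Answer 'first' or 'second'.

The two dates have Julian Day Numbers 2303763 and 2304514 respectively.
Since 2303763 < 2304514, the first date comes first.

first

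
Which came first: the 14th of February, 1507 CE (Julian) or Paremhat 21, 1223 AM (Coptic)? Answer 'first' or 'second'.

first

First date → JDN 2271534; second date → JDN 2271565.
JDN 2271534 < JDN 2271565, so the first date is earlier.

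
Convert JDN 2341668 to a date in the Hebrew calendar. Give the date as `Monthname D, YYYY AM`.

Adar II 1, 5459 AM

JDN 2341668 is 2 March 1699 in the Gregorian calendar.
In the Hebrew calendar that day is Adar II 1, 5459 AM.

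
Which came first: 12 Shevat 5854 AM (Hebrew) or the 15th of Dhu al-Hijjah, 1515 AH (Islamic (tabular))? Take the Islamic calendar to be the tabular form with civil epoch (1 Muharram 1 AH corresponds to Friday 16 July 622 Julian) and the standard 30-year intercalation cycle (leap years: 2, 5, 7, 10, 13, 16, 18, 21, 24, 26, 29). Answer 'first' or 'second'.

First date → JDN 2485907; second date → JDN 2485290.
JDN 2485290 < JDN 2485907, so the second date is earlier.

second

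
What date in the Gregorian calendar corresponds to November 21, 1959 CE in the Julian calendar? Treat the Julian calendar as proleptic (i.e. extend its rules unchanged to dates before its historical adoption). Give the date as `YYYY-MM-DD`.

1959-12-04

The Julian–Gregorian offset here is 13 days (Julian trailing).
21 November 1959 Julian + 13 days → 4 December 1959 Gregorian.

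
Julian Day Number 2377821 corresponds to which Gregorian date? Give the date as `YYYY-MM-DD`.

JDN 2451545 is 1 Jan 2000; 2377821 is −73724 days from there.

1798-02-24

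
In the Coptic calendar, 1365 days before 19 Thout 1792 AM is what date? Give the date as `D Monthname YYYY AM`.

Counting 1365 days back from JDN 2479211 reaches JDN 2477846, which is 25 Koiak 1788 AM.

25 Koiak 1788 AM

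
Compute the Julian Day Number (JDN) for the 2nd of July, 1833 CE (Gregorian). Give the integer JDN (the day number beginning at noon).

JDN 2299161 is 15 October 1582 CE (Gregorian); the target day is +91571 days from there, so JDN = 2390732.

2390732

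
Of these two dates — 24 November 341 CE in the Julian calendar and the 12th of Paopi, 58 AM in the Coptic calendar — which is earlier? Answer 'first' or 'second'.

second

First date → JDN 1845936; second date → JDN 1845890.
JDN 1845890 < JDN 1845936, so the second date is earlier.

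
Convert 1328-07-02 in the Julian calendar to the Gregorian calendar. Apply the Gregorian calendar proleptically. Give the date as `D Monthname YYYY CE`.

At this point the Julian calendar is 8 days behind the Gregorian.
2 July 1328 Julian + 8 days → 10 July 1328 Gregorian.

10 July 1328 CE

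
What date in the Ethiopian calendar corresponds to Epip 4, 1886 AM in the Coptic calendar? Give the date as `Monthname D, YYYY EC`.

Hamle 4, 2162 EC

Julian Day Number of the source date = 2513829.
Converting JDN 2513829 to the Ethiopian calendar gives 4 Hamle 2162 EC.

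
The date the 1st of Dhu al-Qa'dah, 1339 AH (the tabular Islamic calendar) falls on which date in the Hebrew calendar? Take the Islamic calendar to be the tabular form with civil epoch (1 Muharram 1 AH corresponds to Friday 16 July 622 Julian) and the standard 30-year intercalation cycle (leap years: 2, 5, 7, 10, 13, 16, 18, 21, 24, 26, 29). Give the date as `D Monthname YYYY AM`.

Julian Day Number of the source date = 2422878.
Converting JDN 2422878 to the Hebrew calendar gives 1 Tammuz 5681 AM.

1 Tammuz 5681 AM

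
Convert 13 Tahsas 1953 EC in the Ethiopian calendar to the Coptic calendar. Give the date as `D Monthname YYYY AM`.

Julian Day Number of the source date = 2437291.
Converting JDN 2437291 to the Coptic calendar gives 13 Koiak 1677 AM.

13 Koiak 1677 AM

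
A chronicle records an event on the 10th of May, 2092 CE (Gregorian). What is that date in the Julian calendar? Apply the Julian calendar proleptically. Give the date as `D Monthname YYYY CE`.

27 April 2092 CE

At this point the Julian calendar is 13 days behind the Gregorian.
10 May 2092 Gregorian − 13 days → 27 April 2092 Julian.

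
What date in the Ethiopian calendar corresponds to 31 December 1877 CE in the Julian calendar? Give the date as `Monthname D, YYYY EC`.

Julian Day Number of the source date = 2406997.
Converting JDN 2406997 to the Ethiopian calendar gives 5 Tir 1870 EC.

Tir 5, 1870 EC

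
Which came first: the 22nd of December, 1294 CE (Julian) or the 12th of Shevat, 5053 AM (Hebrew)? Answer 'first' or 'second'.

second

The two dates have Julian Day Numbers 2194047 and 2193347 respectively.
Since 2193347 < 2194047, the second date comes first.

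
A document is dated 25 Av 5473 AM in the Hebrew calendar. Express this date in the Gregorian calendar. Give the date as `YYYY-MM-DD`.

Both dates share Julian Day Number 2346949; in the Gregorian calendar that is 17 August 1713 CE.

1713-08-17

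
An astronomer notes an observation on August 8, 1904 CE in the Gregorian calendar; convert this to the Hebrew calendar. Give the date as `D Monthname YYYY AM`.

Both dates share Julian Day Number 2416701; in the Hebrew calendar that is 27 Av 5664 AM.

27 Av 5664 AM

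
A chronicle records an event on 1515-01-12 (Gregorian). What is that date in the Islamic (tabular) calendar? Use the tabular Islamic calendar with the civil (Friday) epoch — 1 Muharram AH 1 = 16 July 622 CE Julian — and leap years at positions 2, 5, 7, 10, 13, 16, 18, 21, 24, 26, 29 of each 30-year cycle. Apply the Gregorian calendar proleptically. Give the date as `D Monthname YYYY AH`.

Both dates share Julian Day Number 2274413; in the tabular Islamic calendar that is 16 Dhu al-Qa'dah 920 AH.

16 Dhu al-Qa'dah 920 AH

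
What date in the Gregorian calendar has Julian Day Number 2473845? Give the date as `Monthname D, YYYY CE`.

January 20, 2061 CE

JDN 2451545 is 1 Jan 2000; 2473845 is +22300 days from there.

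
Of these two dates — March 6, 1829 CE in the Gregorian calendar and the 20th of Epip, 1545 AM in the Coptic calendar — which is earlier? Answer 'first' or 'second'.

First date → JDN 2389153; second date → JDN 2389295.
JDN 2389153 < JDN 2389295, so the first date is earlier.

first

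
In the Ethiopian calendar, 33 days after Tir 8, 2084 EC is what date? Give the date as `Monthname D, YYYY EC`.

Yekatit 11, 2084 EC

The starting date is JDN 2485164; 2485164 + 33 = 2485197.
JDN 2485197 corresponds to Yekatit 11, 2084 EC.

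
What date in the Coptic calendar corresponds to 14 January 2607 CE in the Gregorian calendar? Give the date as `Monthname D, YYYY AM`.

Tobi 1, 2323 AM

Both dates share Julian Day Number 2673260; in the Coptic calendar that is 1 Tobi 2323 AM.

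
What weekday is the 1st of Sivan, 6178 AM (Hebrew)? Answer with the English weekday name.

Tuesday

Equivalently 5 June 2418 Gregorian, JDN 2604372.
JDN 2604372 mod 7 = 1, and JDN 0 was a Monday, so this is a Tuesday.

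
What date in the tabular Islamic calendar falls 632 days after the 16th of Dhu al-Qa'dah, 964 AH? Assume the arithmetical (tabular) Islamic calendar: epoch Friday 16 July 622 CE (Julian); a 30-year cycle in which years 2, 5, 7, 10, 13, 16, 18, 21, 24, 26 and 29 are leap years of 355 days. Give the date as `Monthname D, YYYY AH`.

Counting 632 days forward from JDN 2290005 reaches JDN 2290637, which is Sha'ban 27, 966 AH.

Sha'ban 27, 966 AH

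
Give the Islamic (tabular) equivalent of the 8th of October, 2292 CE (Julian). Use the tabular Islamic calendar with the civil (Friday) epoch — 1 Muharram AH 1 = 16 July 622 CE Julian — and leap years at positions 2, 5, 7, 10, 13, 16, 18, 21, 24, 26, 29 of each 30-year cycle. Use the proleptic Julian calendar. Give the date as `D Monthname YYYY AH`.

11 Rajab 1722 AH

Julian Day Number of the source date = 2558492.
Converting JDN 2558492 to the tabular Islamic calendar gives 11 Rajab 1722 AH.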